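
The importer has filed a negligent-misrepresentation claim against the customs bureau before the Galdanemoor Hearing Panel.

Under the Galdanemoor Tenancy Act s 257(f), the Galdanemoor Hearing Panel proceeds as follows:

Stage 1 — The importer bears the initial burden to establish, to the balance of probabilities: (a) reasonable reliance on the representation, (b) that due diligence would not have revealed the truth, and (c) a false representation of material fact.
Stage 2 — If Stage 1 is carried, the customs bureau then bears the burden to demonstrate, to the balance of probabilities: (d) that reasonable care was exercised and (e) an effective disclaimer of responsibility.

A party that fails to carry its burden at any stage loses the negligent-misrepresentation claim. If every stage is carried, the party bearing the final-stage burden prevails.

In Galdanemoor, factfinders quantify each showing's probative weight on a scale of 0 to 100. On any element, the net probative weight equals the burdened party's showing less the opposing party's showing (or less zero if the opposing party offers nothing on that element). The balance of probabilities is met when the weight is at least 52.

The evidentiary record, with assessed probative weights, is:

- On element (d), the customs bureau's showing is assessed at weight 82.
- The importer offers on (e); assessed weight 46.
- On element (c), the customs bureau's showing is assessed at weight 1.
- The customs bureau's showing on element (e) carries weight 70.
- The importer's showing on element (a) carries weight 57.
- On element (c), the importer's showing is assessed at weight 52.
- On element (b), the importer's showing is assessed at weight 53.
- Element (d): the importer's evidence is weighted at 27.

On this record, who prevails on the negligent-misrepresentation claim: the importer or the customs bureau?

At Stage 1 the importer must meet the balance of probabilities (weight is at least 52): on (a) the weight is 57, which does reach 52, so (a) meets the standard; on (b) the weight is 53, which does reach 52, so (b) meets the standard; on (c) the weight is 52 less the opposing 1 gives net 51, which does not reach 52, so (c) does not meet the standard.
  Not every element is met, so the importer fails to carry Stage 1.
So the customs bureau prevails.

customs bureau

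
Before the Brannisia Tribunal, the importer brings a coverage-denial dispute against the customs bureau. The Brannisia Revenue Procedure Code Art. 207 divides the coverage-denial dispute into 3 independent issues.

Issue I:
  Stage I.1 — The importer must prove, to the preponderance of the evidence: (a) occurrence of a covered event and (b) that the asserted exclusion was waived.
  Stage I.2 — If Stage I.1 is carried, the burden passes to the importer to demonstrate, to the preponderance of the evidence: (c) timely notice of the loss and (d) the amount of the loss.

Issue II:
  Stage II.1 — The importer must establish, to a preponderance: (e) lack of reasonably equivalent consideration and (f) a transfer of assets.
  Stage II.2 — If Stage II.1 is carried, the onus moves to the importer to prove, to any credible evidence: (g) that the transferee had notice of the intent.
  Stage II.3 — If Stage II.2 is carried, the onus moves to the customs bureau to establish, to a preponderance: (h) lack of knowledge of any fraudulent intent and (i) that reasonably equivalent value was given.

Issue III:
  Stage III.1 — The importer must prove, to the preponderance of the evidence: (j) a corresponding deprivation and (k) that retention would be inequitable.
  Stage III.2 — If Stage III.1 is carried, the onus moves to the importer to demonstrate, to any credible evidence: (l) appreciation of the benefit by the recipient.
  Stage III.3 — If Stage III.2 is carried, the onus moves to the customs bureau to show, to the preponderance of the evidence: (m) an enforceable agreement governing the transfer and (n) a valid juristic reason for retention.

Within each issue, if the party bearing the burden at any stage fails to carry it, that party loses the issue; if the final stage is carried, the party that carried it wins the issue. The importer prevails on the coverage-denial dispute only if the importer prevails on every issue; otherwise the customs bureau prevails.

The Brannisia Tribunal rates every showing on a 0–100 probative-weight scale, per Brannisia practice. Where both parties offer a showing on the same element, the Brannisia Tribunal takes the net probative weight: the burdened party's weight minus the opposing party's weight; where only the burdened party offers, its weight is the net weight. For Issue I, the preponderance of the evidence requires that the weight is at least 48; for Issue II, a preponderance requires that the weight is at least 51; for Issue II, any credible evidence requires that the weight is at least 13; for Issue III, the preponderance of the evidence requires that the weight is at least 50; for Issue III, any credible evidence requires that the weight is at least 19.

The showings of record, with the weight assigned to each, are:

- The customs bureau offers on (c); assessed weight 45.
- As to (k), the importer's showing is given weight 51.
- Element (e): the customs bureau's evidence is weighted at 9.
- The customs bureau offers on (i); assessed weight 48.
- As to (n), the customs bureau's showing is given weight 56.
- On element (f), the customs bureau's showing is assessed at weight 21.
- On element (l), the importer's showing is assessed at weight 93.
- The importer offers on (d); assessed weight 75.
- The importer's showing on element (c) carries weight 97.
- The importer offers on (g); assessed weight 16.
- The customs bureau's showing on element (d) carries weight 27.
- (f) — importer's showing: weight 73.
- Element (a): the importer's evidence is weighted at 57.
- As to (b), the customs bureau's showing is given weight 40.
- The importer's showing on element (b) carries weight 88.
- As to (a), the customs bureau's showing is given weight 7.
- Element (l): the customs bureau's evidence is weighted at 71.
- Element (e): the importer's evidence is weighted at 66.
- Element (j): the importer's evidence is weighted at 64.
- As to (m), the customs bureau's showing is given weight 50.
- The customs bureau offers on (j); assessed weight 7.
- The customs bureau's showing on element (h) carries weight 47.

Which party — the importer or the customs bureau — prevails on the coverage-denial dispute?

customs bureau

— Issue I —
Stage I.1 — burden on importer; standard: the preponderance of the evidence (weight is at least 48).
    (a): 57 − 7 = 50 ≥ 48 [met]
    (b): 88 − 40 = 48 ≥ 48 [met]
  Stage I.1 carried; the burden remains with the importer.
Stage I.2 — burden on importer; standard: the preponderance of the evidence (weight is at least 48).
    (c): 97 − 45 = 52 ≥ 48 [met]
    (d): 75 − 27 = 48 ≥ 48 [met]
  All elements met at the final stage.
All stages carried — the importer prevails on this issue.
— Issue II —
Stage II.1 — burden on importer; standard: a preponderance (weight is at least 51).
    (e): 66 − 9 = 57 ≥ 51 [met]
    (f): 73 − 21 = 52 ≥ 51 [met]
  Stage II.1 carried; the burden remains with the importer.
Stage II.2 — burden on importer; standard: any credible evidence (weight is at least 13).
    (g): 16 ≥ 13 [met]
  Stage II.2 carried; the burden shifts to the customs bureau.
Stage II.3 — burden on customs bureau; standard: a preponderance (weight is at least 51).
    (h): 47 < 51 [not met]
    (i): 48 < 51 [not met]
  The customs bureau does not carry Stage II.3.
The analysis ends at Stage II.3; the importer prevails on this issue.
— Issue III —
Stage III.1 — burden on importer; standard: the preponderance of the evidence (weight is at least 50).
    (j): 64 − 7 = 57 ≥ 50 [met]
    (k): 51 ≥ 50 [met]
  All elements met. The importer retains the burden for Stage III.2.
Stage III.2 — burden on importer; standard: any credible evidence (weight is at least 19).
    (l): 93 − 71 = 22 ≥ 19 [met]
  Stage III.2 carried; the burden shifts to the customs bureau.
Stage III.3 — burden on customs bureau; standard: the preponderance of the evidence (weight is at least 50).
    (m): 50 ≥ 50 [met]
    (n): 56 ≥ 50 [met]
  All elements met at the final stage.
With every stage satisfied, the customs bureau prevails on this issue.
Per-issue: Issue I → importer; Issue II → importer; Issue III → customs bureau. The importer must prevail on every issue; overall, the customs bureau prevails.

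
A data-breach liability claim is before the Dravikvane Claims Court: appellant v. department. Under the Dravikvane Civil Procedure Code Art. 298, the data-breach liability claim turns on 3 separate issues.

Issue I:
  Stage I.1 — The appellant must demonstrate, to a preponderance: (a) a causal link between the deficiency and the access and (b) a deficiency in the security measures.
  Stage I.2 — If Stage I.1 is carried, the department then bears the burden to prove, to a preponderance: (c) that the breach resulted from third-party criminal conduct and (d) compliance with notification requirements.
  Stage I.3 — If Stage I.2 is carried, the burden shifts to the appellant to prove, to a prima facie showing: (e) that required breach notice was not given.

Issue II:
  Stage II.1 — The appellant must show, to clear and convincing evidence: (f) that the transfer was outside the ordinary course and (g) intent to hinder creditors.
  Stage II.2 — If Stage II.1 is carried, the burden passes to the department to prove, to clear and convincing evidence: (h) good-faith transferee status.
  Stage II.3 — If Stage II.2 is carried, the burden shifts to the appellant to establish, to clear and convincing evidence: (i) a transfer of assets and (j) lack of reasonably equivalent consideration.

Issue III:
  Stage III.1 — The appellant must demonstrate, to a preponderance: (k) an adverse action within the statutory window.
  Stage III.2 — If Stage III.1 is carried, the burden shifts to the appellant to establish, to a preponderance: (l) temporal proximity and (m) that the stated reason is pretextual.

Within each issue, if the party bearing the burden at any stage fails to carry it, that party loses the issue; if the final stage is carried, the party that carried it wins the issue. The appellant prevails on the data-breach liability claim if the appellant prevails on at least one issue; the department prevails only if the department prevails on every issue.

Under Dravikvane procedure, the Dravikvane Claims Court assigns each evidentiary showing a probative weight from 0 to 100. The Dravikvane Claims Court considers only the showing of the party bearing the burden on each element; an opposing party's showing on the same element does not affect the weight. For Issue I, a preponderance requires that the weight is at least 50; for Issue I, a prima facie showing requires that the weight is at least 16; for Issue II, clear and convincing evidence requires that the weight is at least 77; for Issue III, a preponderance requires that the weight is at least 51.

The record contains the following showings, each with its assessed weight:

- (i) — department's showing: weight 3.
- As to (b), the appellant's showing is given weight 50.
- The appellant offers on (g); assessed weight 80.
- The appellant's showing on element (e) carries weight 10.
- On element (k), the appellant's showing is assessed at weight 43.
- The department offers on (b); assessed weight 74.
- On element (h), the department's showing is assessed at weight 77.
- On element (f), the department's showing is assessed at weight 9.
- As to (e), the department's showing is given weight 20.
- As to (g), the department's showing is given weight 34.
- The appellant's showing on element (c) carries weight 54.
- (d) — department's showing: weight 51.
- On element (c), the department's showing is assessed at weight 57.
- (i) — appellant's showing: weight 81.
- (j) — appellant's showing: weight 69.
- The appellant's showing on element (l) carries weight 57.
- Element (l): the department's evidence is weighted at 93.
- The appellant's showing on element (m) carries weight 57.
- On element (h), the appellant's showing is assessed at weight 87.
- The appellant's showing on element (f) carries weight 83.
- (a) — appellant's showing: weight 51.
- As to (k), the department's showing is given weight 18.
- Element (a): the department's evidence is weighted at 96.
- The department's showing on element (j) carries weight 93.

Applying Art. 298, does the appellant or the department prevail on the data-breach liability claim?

— Issue I —
Stage I.1 — burden on appellant; standard: a preponderance (weight is at least 50).
    (a): 51 (department's 96 disregarded) ≥ 50 [met]
    (b): 50 (department's 74 disregarded) ≥ 50 [met]
  Stage I.1 is satisfied; the onus moves to the department.
Stage I.2 — burden on department; standard: a preponderance (weight is at least 50).
    (c): 57 (appellant's 54 disregarded) ≥ 50 [met]
    (d): 51 ≥ 50 [met]
  Stage I.2 is satisfied; the onus moves to the appellant.
Stage I.3 — burden on appellant; standard: a prima facie showing (weight is at least 16).
    (e): 10 (department's 20 disregarded) < 16 [not met]
  Not every element is met, so the appellant fails to carry Stage I.3.
The department prevails on this issue.
— Issue II —
Stage II.1 — burden on appellant; standard: clear and convincing evidence (weight is at least 77).
    (f): 83 (department's 9 disregarded) ≥ 77 [met]
    (g): 80 (department's 34 disregarded) ≥ 77 [met]
  The appellant carries Stage II.1; the department now bears the burden.
Stage II.2 — burden on department; standard: clear and convincing evidence (weight is at least 77).
    (h): 77 (appellant's 87 disregarded) ≥ 77 [met]
  The department carries Stage II.2; the appellant now bears the burden.
Stage II.3 — burden on appellant; standard: clear and convincing evidence (weight is at least 77).
    (i): 81 (department's 3 disregarded) ≥ 77 [met]
    (j): 69 (department's 93 disregarded) < 77 [not met]
  Stage II.3 not carried; the appellant fails its burden.
The analysis ends at Stage II.3; the department prevails on this issue.
— Issue III —
Stage III.1 (appellant, a preponderance, weight is at least 51): (k) 43 (department's 18 disregarded) < 51 — fails.
  Stage III.1 not carried; the appellant fails its burden.
The department prevails on this issue.
Per-issue: Issue I → department; Issue II → department; Issue III → department. The appellant must prevail on at least one issue; overall, the department prevails.

department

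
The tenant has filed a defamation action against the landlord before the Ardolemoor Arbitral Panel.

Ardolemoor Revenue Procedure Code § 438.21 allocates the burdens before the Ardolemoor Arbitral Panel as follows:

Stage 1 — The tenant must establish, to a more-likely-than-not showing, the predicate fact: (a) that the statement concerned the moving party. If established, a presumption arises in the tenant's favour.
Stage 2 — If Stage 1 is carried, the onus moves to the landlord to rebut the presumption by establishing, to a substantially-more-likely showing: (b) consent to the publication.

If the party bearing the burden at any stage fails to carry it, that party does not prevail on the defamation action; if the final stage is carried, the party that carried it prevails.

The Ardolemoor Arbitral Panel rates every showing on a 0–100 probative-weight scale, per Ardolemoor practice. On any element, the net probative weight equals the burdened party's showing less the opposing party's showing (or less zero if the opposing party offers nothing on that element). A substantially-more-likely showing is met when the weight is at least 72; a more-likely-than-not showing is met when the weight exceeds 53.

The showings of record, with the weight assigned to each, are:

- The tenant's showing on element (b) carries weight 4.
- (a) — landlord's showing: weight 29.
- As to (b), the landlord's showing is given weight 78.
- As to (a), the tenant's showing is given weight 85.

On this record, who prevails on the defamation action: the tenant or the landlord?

landlord

Stage 1 (tenant, a more-likely-than-not showing, weight exceeds 53): (a) net 85−29=56 > 53 — meets.
  The tenant carries Stage 1; the landlord now bears the burden.
Stage 2 (landlord, a substantially-more-likely showing, weight is at least 72): (b) net 78−4=74 ≥ 72 — meets.
  All elements met at the final stage.
With every stage satisfied, the landlord prevails.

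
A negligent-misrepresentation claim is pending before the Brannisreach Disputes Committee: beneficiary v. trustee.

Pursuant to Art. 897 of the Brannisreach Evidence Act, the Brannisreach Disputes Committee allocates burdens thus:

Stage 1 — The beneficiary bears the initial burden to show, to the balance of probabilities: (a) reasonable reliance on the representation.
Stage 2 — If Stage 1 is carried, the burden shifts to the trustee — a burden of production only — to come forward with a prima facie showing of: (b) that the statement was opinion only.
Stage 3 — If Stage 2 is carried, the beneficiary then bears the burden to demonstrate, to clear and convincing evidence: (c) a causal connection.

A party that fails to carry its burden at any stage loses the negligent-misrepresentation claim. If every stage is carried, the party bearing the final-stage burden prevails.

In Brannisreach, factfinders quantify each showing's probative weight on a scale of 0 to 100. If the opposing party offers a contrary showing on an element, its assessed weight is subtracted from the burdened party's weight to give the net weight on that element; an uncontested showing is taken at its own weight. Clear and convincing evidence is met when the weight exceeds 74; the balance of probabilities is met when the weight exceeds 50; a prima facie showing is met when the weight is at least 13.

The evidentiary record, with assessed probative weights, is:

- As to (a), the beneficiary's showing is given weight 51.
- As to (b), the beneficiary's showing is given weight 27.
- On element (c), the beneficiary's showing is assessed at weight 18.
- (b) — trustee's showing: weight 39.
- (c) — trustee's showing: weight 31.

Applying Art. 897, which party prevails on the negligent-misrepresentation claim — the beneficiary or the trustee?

beneficiary

Stage 1 — burden on beneficiary; standard: the balance of probabilities (weight exceeds 50).
    (a): 51 > 50 [met]
  Stage 1 carried; the burden shifts to the trustee.
Stage 2 — burden on trustee; standard: a prima facie showing (weight is at least 13).
    (b): 39 − 27 = 12 < 13 [not met]
  The trustee does not carry Stage 2.
The analysis ends at Stage 2; the beneficiary prevails.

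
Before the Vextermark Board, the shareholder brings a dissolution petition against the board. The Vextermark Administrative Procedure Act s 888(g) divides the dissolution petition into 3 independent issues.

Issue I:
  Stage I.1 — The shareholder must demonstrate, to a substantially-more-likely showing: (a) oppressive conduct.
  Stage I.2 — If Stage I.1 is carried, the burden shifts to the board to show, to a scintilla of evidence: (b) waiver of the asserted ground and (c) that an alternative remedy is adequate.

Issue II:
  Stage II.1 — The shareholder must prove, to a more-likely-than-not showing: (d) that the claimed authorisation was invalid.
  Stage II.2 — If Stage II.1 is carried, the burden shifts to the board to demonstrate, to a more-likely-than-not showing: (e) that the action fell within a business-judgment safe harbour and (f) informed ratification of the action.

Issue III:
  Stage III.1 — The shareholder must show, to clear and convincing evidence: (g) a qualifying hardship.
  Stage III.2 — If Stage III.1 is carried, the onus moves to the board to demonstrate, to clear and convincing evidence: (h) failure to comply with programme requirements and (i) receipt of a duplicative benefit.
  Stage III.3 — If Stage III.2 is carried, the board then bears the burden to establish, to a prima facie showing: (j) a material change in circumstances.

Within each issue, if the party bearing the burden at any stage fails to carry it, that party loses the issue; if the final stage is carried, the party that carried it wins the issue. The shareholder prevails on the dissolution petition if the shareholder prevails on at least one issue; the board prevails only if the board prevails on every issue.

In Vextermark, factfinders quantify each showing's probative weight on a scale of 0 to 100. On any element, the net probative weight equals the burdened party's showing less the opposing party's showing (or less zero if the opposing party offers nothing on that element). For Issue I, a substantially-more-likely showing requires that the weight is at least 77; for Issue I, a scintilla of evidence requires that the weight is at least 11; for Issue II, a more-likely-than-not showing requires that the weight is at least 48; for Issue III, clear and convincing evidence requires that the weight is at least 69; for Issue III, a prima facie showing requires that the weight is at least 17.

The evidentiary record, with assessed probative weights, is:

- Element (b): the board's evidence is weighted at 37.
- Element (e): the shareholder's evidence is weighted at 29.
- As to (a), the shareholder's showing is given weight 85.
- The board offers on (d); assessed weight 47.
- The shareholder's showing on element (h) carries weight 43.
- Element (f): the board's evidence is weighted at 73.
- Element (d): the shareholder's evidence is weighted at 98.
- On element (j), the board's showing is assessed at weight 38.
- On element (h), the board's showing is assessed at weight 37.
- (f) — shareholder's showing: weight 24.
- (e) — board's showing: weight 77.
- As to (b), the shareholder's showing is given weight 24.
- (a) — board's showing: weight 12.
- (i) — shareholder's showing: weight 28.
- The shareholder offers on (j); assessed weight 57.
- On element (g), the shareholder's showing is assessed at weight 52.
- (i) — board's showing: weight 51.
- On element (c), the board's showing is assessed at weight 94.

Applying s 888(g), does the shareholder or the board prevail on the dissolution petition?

— Issue I —
Stage I.1 (shareholder, a substantially-more-likely showing, weight is at least 77): (a) net 85−12=73 < 77 — fails.
  Not every element is met, so the shareholder fails to carry Stage I.1.
So the board prevails on this issue.
— Issue II —
Stage II.1 — burden on shareholder; standard: a more-likely-than-not showing (weight is at least 48).
    (d): 98 − 47 = 51 ≥ 48 [met]
  Stage II.1 carried; the burden shifts to the board.
Stage II.2 — burden on board; standard: a more-likely-than-not showing (weight is at least 48).
    (e): 77 − 29 = 48 ≥ 48 [met]
    (f): 73 − 24 = 49 ≥ 48 [met]
  The board carries the last stage.
All stages carried — the board prevails on this issue.
— Issue III —
Stage III.1 (shareholder, clear and convincing evidence, weight is at least 69): (g) 52 < 69 — fails.
  Not every element is met, so the shareholder fails to carry Stage III.1.
The analysis ends at Stage III.1; the board prevails on this issue.
Per-issue: Issue I → board; Issue II → board; Issue III → board. The shareholder must prevail on at least one issue; overall, the board prevails.

board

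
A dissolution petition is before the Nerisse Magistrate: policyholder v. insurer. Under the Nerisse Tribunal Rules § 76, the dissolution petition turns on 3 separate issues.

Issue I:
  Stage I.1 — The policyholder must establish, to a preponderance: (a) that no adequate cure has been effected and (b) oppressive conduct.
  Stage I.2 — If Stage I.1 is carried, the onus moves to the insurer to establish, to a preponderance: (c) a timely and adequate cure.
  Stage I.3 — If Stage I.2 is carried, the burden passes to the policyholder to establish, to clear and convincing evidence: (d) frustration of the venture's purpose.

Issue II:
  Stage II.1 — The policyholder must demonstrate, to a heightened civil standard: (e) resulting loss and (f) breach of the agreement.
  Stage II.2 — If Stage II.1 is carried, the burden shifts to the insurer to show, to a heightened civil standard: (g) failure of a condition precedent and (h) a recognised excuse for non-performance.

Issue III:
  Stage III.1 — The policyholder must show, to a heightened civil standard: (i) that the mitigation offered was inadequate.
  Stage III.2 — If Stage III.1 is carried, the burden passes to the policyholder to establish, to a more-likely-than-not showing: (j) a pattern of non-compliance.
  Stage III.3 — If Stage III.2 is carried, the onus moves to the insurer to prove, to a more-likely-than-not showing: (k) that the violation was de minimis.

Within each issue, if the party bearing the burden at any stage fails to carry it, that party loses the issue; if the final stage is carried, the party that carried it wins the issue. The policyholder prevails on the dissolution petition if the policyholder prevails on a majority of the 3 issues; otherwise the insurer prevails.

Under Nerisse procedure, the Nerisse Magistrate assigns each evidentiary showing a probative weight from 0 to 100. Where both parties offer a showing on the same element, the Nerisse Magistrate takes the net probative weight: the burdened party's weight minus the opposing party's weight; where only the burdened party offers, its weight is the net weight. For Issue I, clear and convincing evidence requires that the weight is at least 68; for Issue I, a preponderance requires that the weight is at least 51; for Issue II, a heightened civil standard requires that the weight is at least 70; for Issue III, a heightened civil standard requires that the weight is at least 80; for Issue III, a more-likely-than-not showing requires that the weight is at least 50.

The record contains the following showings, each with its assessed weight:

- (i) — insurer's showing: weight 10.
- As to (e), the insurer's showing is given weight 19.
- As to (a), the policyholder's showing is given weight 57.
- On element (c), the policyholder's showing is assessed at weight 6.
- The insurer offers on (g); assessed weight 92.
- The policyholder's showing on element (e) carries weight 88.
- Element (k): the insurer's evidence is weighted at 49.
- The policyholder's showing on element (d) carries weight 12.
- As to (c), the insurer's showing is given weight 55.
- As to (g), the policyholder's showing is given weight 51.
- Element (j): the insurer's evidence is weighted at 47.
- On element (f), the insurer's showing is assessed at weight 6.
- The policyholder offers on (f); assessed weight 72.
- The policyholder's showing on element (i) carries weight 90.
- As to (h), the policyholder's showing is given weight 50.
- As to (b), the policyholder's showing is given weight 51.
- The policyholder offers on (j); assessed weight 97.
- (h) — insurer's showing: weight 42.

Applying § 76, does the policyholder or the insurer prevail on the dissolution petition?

— Issue I —
Stage I.1 (policyholder, a preponderance, weight is at least 51): (a) 57 ≥ 51 — meets; (b) 51 ≥ 51 — meets.
  Stage I.1 carried; the burden shifts to the insurer.
Stage I.2 (insurer, a preponderance, weight is at least 51): (c) net 55−6=49 < 51 — fails.
  Not every element is met, so the insurer fails to carry Stage I.2.
The policyholder prevails on this issue.
— Issue II —
Stage II.1 — burden on policyholder; standard: a heightened civil standard (weight is at least 70).
    (e): 88 − 19 = 69 < 70 [not met]
    (f): 72 − 6 = 66 < 70 [not met]
  Not every element is met, so the policyholder fails to carry Stage II.1.
So the insurer prevails on this issue.
— Issue III —
Stage III.1 (policyholder, a heightened civil standard, weight is at least 80): (i) net 90−10=80 ≥ 80 — meets.
  Stage III.1 is satisfied; the policyholder continues to bear the burden.
Stage III.2 (policyholder, a more-likely-than-not showing, weight is at least 50): (j) net 97−47=50 ≥ 50 — meets.
  Stage III.2 is satisfied; the onus moves to the insurer.
Stage III.3 (insurer, a more-likely-than-not showing, weight is at least 50): (k) 49 < 50 — fails.
  Stage III.3 not carried; the insurer fails its burden.
So the policyholder prevails on this issue.
Per-issue: Issue I → policyholder; Issue II → insurer; Issue III → policyholder. The policyholder must prevail on a majority of issues; overall, the policyholder prevails.

policyholder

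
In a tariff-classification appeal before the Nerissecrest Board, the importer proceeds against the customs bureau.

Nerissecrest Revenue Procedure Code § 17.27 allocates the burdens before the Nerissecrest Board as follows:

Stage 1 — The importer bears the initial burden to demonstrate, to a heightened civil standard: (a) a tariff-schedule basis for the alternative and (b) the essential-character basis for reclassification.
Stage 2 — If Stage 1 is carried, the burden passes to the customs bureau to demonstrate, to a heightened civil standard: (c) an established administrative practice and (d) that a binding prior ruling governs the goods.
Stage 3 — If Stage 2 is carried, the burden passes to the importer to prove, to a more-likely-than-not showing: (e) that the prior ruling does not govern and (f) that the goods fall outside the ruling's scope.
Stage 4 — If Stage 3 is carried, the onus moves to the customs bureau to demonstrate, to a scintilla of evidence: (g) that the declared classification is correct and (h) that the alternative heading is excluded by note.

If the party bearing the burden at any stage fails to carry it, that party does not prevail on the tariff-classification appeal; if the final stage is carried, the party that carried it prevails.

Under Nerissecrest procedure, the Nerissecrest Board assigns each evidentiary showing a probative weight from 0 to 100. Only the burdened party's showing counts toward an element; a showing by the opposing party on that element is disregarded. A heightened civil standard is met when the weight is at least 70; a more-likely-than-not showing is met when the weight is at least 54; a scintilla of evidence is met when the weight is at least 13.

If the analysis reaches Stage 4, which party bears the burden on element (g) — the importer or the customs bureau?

customs bureau

Stage 4's rule assigns the burden to the customs bureau (to a scintilla of evidence).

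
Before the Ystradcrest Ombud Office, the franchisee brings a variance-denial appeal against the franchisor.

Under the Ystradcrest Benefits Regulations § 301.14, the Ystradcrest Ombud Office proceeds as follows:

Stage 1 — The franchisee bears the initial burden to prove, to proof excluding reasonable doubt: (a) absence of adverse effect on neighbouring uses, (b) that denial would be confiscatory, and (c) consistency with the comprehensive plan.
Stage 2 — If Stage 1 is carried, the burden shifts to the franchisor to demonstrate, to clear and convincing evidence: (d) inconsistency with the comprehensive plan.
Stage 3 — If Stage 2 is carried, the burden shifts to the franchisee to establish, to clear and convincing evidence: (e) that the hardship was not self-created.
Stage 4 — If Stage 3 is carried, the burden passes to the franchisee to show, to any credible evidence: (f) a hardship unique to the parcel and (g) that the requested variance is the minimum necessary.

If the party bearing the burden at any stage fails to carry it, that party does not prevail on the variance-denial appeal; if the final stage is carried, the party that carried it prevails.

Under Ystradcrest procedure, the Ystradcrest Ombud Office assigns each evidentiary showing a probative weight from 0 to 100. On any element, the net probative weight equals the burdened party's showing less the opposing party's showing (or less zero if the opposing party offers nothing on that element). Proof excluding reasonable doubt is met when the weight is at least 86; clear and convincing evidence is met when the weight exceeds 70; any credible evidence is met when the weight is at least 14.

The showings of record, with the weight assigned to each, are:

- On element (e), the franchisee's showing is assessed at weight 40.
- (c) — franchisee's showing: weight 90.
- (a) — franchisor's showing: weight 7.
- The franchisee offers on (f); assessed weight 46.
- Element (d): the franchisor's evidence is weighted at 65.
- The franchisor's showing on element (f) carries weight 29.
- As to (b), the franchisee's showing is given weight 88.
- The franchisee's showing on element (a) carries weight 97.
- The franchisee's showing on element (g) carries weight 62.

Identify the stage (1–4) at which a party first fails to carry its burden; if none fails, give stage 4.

stage 2

At Stage 1 the franchisee must meet proof excluding reasonable doubt (weight is at least 86): on (a) the weight is 97 less the opposing 7 gives net 90, which does reach 86, so (a) meets the standard; on (b) the weight is 88, which does reach 86, so (b) meets the standard; on (c) the weight is 90, which does reach 86, so (c) meets the standard.
  Stage 1 is satisfied; the onus moves to the franchisor.
At Stage 2 the franchisor must meet clear and convincing evidence (weight exceeds 70): on (d) the weight is 65, which does not exceed 70, so (d) does not meet the standard.
  Not every element is met, so the franchisor fails to carry Stage 2.
The franchisee prevails.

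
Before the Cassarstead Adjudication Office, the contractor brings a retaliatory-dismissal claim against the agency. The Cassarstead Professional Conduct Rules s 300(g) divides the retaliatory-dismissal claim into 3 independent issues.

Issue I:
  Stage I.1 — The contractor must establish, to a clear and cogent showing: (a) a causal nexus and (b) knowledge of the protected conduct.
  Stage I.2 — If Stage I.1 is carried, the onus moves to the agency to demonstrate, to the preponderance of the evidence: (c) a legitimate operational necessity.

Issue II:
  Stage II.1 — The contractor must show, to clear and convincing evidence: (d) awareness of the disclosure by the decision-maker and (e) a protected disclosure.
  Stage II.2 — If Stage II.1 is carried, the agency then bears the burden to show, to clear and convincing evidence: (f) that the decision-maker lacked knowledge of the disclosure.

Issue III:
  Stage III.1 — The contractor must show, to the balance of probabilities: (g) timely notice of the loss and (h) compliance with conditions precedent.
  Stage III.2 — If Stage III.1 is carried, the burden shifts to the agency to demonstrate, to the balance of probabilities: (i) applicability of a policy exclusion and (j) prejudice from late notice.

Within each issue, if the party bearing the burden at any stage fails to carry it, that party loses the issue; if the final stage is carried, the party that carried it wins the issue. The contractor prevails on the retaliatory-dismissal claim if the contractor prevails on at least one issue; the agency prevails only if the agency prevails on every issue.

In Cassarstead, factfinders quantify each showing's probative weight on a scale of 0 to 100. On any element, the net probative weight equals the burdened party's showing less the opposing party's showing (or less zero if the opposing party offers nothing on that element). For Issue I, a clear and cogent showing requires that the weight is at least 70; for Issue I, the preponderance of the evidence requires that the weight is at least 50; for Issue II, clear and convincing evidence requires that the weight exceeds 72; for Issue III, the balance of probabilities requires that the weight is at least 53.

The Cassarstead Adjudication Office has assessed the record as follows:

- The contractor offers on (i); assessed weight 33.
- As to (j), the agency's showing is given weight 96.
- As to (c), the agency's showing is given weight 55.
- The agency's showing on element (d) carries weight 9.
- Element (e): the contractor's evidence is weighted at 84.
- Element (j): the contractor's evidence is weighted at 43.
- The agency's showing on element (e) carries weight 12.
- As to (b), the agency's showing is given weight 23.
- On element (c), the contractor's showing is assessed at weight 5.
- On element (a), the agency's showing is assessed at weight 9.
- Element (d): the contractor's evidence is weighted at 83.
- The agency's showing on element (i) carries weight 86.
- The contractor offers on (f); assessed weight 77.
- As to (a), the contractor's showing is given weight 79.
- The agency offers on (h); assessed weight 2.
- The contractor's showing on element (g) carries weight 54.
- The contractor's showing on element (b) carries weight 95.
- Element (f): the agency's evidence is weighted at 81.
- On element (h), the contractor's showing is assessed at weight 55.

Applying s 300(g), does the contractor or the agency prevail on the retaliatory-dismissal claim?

— Issue I —
Stage I.1 — burden on contractor; standard: a clear and cogent showing (weight is at least 70).
    (a): 79 − 9 = 70 ≥ 70 [met]
    (b): 95 − 23 = 72 ≥ 70 [met]
  All elements met. The burden passes to the agency.
Stage I.2 — burden on agency; standard: the preponderance of the evidence (weight is at least 50).
    (c): 55 − 5 = 50 ≥ 50 [met]
  Stage I.2 carried; the final stage is satisfied.
All stages carried — the agency prevails on this issue.
— Issue II —
Stage II.1 (contractor, clear and convincing evidence, weight exceeds 72): (d) net 83−9=74 > 72 — meets; (e) net 84−12=72 ≤ 72 — fails.
  Stage II.1 not carried; the contractor fails its burden.
So the agency prevails on this issue.
— Issue III —
At Stage III.1 the contractor must meet the balance of probabilities (weight is at least 53): on (g) the weight is 54, which does reach 53, so (g) meets the standard; on (h) the weight is 55 less the opposing 2 gives net 53, which does reach 53, so (h) meets the standard.
  All elements met. The burden passes to the agency.
At Stage III.2 the agency must meet the balance of probabilities (weight is at least 53): on (i) the weight is 86 less the opposing 33 gives net 53, ≥ 53, so (i) meets the standard; on (j) the weight is 96 less the opposing 43 gives net 53, which does reach 53, so (j) meets the standard.
  Stage III.2 carried; the final stage is satisfied.
All stages carried — the agency prevails on this issue.
Per-issue: Issue I → agency; Issue II → agency; Issue III → agency. The contractor must prevail on at least one issue; overall, the agency prevails.

agency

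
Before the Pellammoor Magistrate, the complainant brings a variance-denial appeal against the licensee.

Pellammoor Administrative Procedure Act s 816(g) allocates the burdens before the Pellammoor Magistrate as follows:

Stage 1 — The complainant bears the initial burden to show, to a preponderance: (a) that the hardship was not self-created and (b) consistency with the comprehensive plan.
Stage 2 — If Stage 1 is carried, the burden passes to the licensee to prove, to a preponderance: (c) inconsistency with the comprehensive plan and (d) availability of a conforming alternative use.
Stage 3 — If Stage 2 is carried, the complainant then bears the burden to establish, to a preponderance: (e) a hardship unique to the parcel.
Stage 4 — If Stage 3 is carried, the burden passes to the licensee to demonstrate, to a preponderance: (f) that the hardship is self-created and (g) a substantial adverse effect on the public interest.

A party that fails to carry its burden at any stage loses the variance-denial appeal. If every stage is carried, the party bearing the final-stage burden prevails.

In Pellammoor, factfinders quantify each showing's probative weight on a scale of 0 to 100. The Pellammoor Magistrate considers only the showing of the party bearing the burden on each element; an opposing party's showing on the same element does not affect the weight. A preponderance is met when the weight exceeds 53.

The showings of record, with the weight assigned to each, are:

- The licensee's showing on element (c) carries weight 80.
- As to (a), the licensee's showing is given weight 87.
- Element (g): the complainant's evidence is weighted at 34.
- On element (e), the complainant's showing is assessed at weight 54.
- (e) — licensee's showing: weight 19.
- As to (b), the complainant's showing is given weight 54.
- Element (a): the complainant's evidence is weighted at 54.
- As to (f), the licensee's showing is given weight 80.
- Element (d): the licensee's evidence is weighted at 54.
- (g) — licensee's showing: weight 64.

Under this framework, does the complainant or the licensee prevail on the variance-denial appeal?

licensee

At Stage 1 the complainant must meet a preponderance (weight exceeds 53): on (a) the weight is 54 (the licensee's 87 is given no effect), > 53, so (a) meets the standard; on (b) the weight is 54, > 53, so (b) meets the standard.
  Stage 1 carried; the burden shifts to the licensee.
At Stage 2 the licensee must meet a preponderance (weight exceeds 53): on (c) the weight is 80, which does exceed 53, so (c) meets the standard; on (d) the weight is 54, which does exceed 53, so (d) meets the standard.
  Stage 2 carried; the burden shifts to the complainant.
At Stage 3 the complainant must meet a preponderance (weight exceeds 53): on (e) the weight is 54 (the licensee's 19 is given no effect), which does exceed 53, so (e) meets the standard.
  Stage 3 carried; the burden shifts to the licensee.
At Stage 4 the licensee must meet a preponderance (weight exceeds 53): on (f) the weight is 80, > 53, so (f) meets the standard; on (g) the weight is 64 (the complainant's 34 is given no effect), > 53, so (g) meets the standard.
  Stage 4 carried; the final stage is satisfied.
All stages carried — the licensee prevails.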